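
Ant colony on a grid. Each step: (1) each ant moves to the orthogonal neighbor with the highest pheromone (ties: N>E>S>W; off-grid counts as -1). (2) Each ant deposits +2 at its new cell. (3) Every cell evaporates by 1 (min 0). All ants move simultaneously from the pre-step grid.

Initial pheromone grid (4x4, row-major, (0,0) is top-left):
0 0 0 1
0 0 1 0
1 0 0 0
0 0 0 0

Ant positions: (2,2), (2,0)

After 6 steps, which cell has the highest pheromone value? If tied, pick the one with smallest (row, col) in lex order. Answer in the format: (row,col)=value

Step 1: ant0:(2,2)->N->(1,2) | ant1:(2,0)->N->(1,0)
  grid max=2 at (1,2)
Step 2: ant0:(1,2)->N->(0,2) | ant1:(1,0)->N->(0,0)
  grid max=1 at (0,0)
Step 3: ant0:(0,2)->S->(1,2) | ant1:(0,0)->E->(0,1)
  grid max=2 at (1,2)
Step 4: ant0:(1,2)->N->(0,2) | ant1:(0,1)->E->(0,2)
  grid max=3 at (0,2)
Step 5: ant0:(0,2)->S->(1,2) | ant1:(0,2)->S->(1,2)
  grid max=4 at (1,2)
Step 6: ant0:(1,2)->N->(0,2) | ant1:(1,2)->N->(0,2)
  grid max=5 at (0,2)
Final grid:
  0 0 5 0
  0 0 3 0
  0 0 0 0
  0 0 0 0
Max pheromone 5 at (0,2)

Answer: (0,2)=5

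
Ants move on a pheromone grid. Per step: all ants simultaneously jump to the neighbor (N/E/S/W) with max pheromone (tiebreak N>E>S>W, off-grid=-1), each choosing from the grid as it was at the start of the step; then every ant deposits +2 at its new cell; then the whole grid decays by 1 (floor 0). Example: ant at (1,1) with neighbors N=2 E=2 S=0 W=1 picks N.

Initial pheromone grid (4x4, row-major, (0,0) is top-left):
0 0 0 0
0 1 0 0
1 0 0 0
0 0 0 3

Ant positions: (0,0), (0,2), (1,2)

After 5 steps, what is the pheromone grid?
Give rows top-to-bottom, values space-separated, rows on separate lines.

After step 1: ants at (0,1),(0,3),(1,1)
  0 1 0 1
  0 2 0 0
  0 0 0 0
  0 0 0 2
After step 2: ants at (1,1),(1,3),(0,1)
  0 2 0 0
  0 3 0 1
  0 0 0 0
  0 0 0 1
After step 3: ants at (0,1),(0,3),(1,1)
  0 3 0 1
  0 4 0 0
  0 0 0 0
  0 0 0 0
After step 4: ants at (1,1),(1,3),(0,1)
  0 4 0 0
  0 5 0 1
  0 0 0 0
  0 0 0 0
After step 5: ants at (0,1),(0,3),(1,1)
  0 5 0 1
  0 6 0 0
  0 0 0 0
  0 0 0 0

0 5 0 1
0 6 0 0
0 0 0 0
0 0 0 0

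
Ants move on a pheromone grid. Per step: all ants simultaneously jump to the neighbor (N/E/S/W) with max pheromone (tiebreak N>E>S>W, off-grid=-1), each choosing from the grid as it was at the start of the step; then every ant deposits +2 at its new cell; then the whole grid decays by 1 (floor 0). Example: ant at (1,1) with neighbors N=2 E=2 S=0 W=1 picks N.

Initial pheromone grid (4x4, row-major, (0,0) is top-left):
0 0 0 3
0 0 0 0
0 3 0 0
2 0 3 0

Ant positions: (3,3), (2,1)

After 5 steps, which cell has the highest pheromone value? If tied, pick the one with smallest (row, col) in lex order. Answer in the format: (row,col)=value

Answer: (3,2)=6

Derivation:
Step 1: ant0:(3,3)->W->(3,2) | ant1:(2,1)->N->(1,1)
  grid max=4 at (3,2)
Step 2: ant0:(3,2)->N->(2,2) | ant1:(1,1)->S->(2,1)
  grid max=3 at (2,1)
Step 3: ant0:(2,2)->S->(3,2) | ant1:(2,1)->E->(2,2)
  grid max=4 at (3,2)
Step 4: ant0:(3,2)->N->(2,2) | ant1:(2,2)->S->(3,2)
  grid max=5 at (3,2)
Step 5: ant0:(2,2)->S->(3,2) | ant1:(3,2)->N->(2,2)
  grid max=6 at (3,2)
Final grid:
  0 0 0 0
  0 0 0 0
  0 0 4 0
  0 0 6 0
Max pheromone 6 at (3,2)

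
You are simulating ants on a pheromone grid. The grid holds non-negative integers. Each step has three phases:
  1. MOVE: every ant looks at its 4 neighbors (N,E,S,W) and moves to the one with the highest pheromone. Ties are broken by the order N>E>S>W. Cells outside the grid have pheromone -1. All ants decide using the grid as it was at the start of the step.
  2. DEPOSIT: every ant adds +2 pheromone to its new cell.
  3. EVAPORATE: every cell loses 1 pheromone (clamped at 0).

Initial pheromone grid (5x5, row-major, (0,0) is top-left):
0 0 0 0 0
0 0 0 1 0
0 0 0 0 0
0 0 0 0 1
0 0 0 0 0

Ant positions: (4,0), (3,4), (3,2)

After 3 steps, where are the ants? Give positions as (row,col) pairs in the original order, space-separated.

Step 1: ant0:(4,0)->N->(3,0) | ant1:(3,4)->N->(2,4) | ant2:(3,2)->N->(2,2)
  grid max=1 at (2,2)
Step 2: ant0:(3,0)->N->(2,0) | ant1:(2,4)->N->(1,4) | ant2:(2,2)->N->(1,2)
  grid max=1 at (1,2)
Step 3: ant0:(2,0)->N->(1,0) | ant1:(1,4)->N->(0,4) | ant2:(1,2)->N->(0,2)
  grid max=1 at (0,2)

(1,0) (0,4) (0,2)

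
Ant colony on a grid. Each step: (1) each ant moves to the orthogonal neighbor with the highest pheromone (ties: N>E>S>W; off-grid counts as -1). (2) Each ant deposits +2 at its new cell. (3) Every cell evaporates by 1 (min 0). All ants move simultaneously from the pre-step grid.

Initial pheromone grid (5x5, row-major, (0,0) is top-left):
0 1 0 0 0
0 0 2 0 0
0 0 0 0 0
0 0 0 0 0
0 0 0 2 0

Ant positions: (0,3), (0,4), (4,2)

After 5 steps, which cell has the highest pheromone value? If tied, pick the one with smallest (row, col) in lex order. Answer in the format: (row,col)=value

Answer: (0,4)=5

Derivation:
Step 1: ant0:(0,3)->E->(0,4) | ant1:(0,4)->S->(1,4) | ant2:(4,2)->E->(4,3)
  grid max=3 at (4,3)
Step 2: ant0:(0,4)->S->(1,4) | ant1:(1,4)->N->(0,4) | ant2:(4,3)->N->(3,3)
  grid max=2 at (0,4)
Step 3: ant0:(1,4)->N->(0,4) | ant1:(0,4)->S->(1,4) | ant2:(3,3)->S->(4,3)
  grid max=3 at (0,4)
Step 4: ant0:(0,4)->S->(1,4) | ant1:(1,4)->N->(0,4) | ant2:(4,3)->N->(3,3)
  grid max=4 at (0,4)
Step 5: ant0:(1,4)->N->(0,4) | ant1:(0,4)->S->(1,4) | ant2:(3,3)->S->(4,3)
  grid max=5 at (0,4)
Final grid:
  0 0 0 0 5
  0 0 0 0 5
  0 0 0 0 0
  0 0 0 0 0
  0 0 0 3 0
Max pheromone 5 at (0,4)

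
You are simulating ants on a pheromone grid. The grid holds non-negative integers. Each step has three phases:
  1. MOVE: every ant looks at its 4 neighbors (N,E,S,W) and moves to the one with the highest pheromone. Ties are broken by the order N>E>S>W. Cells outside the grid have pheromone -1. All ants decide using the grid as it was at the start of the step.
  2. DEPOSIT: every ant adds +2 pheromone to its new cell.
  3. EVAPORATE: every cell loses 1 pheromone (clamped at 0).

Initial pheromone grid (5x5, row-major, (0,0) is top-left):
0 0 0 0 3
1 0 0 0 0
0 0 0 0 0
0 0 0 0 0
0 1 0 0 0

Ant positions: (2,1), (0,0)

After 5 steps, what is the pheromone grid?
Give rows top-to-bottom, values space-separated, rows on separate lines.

After step 1: ants at (1,1),(1,0)
  0 0 0 0 2
  2 1 0 0 0
  0 0 0 0 0
  0 0 0 0 0
  0 0 0 0 0
After step 2: ants at (1,0),(1,1)
  0 0 0 0 1
  3 2 0 0 0
  0 0 0 0 0
  0 0 0 0 0
  0 0 0 0 0
After step 3: ants at (1,1),(1,0)
  0 0 0 0 0
  4 3 0 0 0
  0 0 0 0 0
  0 0 0 0 0
  0 0 0 0 0
After step 4: ants at (1,0),(1,1)
  0 0 0 0 0
  5 4 0 0 0
  0 0 0 0 0
  0 0 0 0 0
  0 0 0 0 0
After step 5: ants at (1,1),(1,0)
  0 0 0 0 0
  6 5 0 0 0
  0 0 0 0 0
  0 0 0 0 0
  0 0 0 0 0

0 0 0 0 0
6 5 0 0 0
0 0 0 0 0
0 0 0 0 0
0 0 0 0 0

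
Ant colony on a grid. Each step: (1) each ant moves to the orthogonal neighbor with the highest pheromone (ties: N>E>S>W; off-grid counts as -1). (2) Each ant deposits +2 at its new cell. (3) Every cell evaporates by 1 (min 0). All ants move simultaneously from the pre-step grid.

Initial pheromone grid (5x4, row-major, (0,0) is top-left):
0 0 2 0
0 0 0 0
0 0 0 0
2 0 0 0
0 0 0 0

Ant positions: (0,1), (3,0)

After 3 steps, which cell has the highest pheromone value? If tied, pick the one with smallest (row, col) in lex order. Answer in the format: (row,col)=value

Answer: (0,2)=3

Derivation:
Step 1: ant0:(0,1)->E->(0,2) | ant1:(3,0)->N->(2,0)
  grid max=3 at (0,2)
Step 2: ant0:(0,2)->E->(0,3) | ant1:(2,0)->S->(3,0)
  grid max=2 at (0,2)
Step 3: ant0:(0,3)->W->(0,2) | ant1:(3,0)->N->(2,0)
  grid max=3 at (0,2)
Final grid:
  0 0 3 0
  0 0 0 0
  1 0 0 0
  1 0 0 0
  0 0 0 0
Max pheromone 3 at (0,2)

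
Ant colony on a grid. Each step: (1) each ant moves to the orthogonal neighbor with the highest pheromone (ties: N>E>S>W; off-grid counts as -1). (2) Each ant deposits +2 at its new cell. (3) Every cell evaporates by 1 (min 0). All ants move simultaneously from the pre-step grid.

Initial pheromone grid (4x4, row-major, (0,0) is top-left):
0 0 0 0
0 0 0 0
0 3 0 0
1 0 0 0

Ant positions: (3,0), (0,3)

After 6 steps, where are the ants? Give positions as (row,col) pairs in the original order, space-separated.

Step 1: ant0:(3,0)->N->(2,0) | ant1:(0,3)->S->(1,3)
  grid max=2 at (2,1)
Step 2: ant0:(2,0)->E->(2,1) | ant1:(1,3)->N->(0,3)
  grid max=3 at (2,1)
Step 3: ant0:(2,1)->N->(1,1) | ant1:(0,3)->S->(1,3)
  grid max=2 at (2,1)
Step 4: ant0:(1,1)->S->(2,1) | ant1:(1,3)->N->(0,3)
  grid max=3 at (2,1)
Step 5: ant0:(2,1)->N->(1,1) | ant1:(0,3)->S->(1,3)
  grid max=2 at (2,1)
Step 6: ant0:(1,1)->S->(2,1) | ant1:(1,3)->N->(0,3)
  grid max=3 at (2,1)

(2,1) (0,3)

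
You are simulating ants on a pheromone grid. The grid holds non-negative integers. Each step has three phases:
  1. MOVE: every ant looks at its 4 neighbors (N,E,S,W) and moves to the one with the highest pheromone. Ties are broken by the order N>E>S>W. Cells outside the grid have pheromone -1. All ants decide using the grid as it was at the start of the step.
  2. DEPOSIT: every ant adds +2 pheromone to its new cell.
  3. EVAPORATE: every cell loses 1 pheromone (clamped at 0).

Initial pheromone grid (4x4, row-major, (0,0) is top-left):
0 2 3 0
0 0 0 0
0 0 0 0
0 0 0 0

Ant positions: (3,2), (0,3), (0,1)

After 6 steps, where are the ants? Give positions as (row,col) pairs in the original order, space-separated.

Step 1: ant0:(3,2)->N->(2,2) | ant1:(0,3)->W->(0,2) | ant2:(0,1)->E->(0,2)
  grid max=6 at (0,2)
Step 2: ant0:(2,2)->N->(1,2) | ant1:(0,2)->W->(0,1) | ant2:(0,2)->W->(0,1)
  grid max=5 at (0,2)
Step 3: ant0:(1,2)->N->(0,2) | ant1:(0,1)->E->(0,2) | ant2:(0,1)->E->(0,2)
  grid max=10 at (0,2)
Step 4: ant0:(0,2)->W->(0,1) | ant1:(0,2)->W->(0,1) | ant2:(0,2)->W->(0,1)
  grid max=9 at (0,2)
Step 5: ant0:(0,1)->E->(0,2) | ant1:(0,1)->E->(0,2) | ant2:(0,1)->E->(0,2)
  grid max=14 at (0,2)
Step 6: ant0:(0,2)->W->(0,1) | ant1:(0,2)->W->(0,1) | ant2:(0,2)->W->(0,1)
  grid max=13 at (0,2)

(0,1) (0,1) (0,1)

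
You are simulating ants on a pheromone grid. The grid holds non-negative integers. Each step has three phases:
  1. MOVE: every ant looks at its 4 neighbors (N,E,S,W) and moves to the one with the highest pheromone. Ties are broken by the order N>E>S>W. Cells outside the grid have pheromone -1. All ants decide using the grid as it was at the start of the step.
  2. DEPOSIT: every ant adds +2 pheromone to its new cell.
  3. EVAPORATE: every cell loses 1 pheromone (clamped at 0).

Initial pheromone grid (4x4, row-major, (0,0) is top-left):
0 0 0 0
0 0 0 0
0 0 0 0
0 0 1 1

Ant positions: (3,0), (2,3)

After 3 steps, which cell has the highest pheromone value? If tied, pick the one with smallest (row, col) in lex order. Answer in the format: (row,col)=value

Answer: (3,3)=2

Derivation:
Step 1: ant0:(3,0)->N->(2,0) | ant1:(2,3)->S->(3,3)
  grid max=2 at (3,3)
Step 2: ant0:(2,0)->N->(1,0) | ant1:(3,3)->N->(2,3)
  grid max=1 at (1,0)
Step 3: ant0:(1,0)->N->(0,0) | ant1:(2,3)->S->(3,3)
  grid max=2 at (3,3)
Final grid:
  1 0 0 0
  0 0 0 0
  0 0 0 0
  0 0 0 2
Max pheromone 2 at (3,3)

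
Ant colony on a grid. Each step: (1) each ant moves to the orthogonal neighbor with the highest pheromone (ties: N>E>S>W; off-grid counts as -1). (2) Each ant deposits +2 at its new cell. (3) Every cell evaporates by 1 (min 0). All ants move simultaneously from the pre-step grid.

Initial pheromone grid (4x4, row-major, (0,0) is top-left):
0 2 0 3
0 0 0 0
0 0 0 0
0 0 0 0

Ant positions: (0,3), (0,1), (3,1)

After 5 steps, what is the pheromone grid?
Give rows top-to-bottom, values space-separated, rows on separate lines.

After step 1: ants at (1,3),(0,2),(2,1)
  0 1 1 2
  0 0 0 1
  0 1 0 0
  0 0 0 0
After step 2: ants at (0,3),(0,3),(1,1)
  0 0 0 5
  0 1 0 0
  0 0 0 0
  0 0 0 0
After step 3: ants at (1,3),(1,3),(0,1)
  0 1 0 4
  0 0 0 3
  0 0 0 0
  0 0 0 0
After step 4: ants at (0,3),(0,3),(0,2)
  0 0 1 7
  0 0 0 2
  0 0 0 0
  0 0 0 0
After step 5: ants at (1,3),(1,3),(0,3)
  0 0 0 8
  0 0 0 5
  0 0 0 0
  0 0 0 0

0 0 0 8
0 0 0 5
0 0 0 0
0 0 0 0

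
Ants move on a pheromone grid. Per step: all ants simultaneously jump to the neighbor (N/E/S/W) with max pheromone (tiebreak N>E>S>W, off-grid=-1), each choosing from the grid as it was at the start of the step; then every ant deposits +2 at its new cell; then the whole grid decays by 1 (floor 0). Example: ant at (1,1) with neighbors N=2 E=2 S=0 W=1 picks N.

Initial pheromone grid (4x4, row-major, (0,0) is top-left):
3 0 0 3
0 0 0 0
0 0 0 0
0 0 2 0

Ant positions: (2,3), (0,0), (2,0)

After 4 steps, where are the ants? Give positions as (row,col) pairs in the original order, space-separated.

Step 1: ant0:(2,3)->N->(1,3) | ant1:(0,0)->E->(0,1) | ant2:(2,0)->N->(1,0)
  grid max=2 at (0,0)
Step 2: ant0:(1,3)->N->(0,3) | ant1:(0,1)->W->(0,0) | ant2:(1,0)->N->(0,0)
  grid max=5 at (0,0)
Step 3: ant0:(0,3)->S->(1,3) | ant1:(0,0)->E->(0,1) | ant2:(0,0)->E->(0,1)
  grid max=4 at (0,0)
Step 4: ant0:(1,3)->N->(0,3) | ant1:(0,1)->W->(0,0) | ant2:(0,1)->W->(0,0)
  grid max=7 at (0,0)

(0,3) (0,0) (0,0)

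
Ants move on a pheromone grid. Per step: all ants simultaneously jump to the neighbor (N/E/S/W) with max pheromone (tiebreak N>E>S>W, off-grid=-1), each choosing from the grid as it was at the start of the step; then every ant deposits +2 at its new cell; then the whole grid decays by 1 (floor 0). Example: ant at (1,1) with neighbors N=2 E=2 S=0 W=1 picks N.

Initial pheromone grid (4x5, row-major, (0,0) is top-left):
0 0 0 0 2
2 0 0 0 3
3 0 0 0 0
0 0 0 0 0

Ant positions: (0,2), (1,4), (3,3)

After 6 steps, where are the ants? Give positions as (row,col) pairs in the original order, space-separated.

Step 1: ant0:(0,2)->E->(0,3) | ant1:(1,4)->N->(0,4) | ant2:(3,3)->N->(2,3)
  grid max=3 at (0,4)
Step 2: ant0:(0,3)->E->(0,4) | ant1:(0,4)->S->(1,4) | ant2:(2,3)->N->(1,3)
  grid max=4 at (0,4)
Step 3: ant0:(0,4)->S->(1,4) | ant1:(1,4)->N->(0,4) | ant2:(1,3)->E->(1,4)
  grid max=6 at (1,4)
Step 4: ant0:(1,4)->N->(0,4) | ant1:(0,4)->S->(1,4) | ant2:(1,4)->N->(0,4)
  grid max=8 at (0,4)
Step 5: ant0:(0,4)->S->(1,4) | ant1:(1,4)->N->(0,4) | ant2:(0,4)->S->(1,4)
  grid max=10 at (1,4)
Step 6: ant0:(1,4)->N->(0,4) | ant1:(0,4)->S->(1,4) | ant2:(1,4)->N->(0,4)
  grid max=12 at (0,4)

(0,4) (1,4) (0,4)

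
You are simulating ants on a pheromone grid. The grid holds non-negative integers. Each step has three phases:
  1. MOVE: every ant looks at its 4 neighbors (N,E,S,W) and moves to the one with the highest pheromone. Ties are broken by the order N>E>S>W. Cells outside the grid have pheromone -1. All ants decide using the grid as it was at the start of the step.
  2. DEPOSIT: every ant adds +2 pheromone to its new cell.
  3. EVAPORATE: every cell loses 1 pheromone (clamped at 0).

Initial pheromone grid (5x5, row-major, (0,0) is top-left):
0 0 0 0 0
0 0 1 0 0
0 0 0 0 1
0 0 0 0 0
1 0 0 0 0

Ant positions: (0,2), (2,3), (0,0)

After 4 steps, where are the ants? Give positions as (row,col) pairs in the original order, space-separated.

Step 1: ant0:(0,2)->S->(1,2) | ant1:(2,3)->E->(2,4) | ant2:(0,0)->E->(0,1)
  grid max=2 at (1,2)
Step 2: ant0:(1,2)->N->(0,2) | ant1:(2,4)->N->(1,4) | ant2:(0,1)->E->(0,2)
  grid max=3 at (0,2)
Step 3: ant0:(0,2)->S->(1,2) | ant1:(1,4)->S->(2,4) | ant2:(0,2)->S->(1,2)
  grid max=4 at (1,2)
Step 4: ant0:(1,2)->N->(0,2) | ant1:(2,4)->N->(1,4) | ant2:(1,2)->N->(0,2)
  grid max=5 at (0,2)

(0,2) (1,4) (0,2)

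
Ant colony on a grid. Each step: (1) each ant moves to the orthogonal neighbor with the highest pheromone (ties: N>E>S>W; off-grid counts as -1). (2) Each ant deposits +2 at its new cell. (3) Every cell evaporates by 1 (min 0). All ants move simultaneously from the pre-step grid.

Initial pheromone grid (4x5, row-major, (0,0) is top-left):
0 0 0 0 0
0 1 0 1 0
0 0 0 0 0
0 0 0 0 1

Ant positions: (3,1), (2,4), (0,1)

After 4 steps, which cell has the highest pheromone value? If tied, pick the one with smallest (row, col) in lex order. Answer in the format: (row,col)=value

Answer: (1,1)=5

Derivation:
Step 1: ant0:(3,1)->N->(2,1) | ant1:(2,4)->S->(3,4) | ant2:(0,1)->S->(1,1)
  grid max=2 at (1,1)
Step 2: ant0:(2,1)->N->(1,1) | ant1:(3,4)->N->(2,4) | ant2:(1,1)->S->(2,1)
  grid max=3 at (1,1)
Step 3: ant0:(1,1)->S->(2,1) | ant1:(2,4)->S->(3,4) | ant2:(2,1)->N->(1,1)
  grid max=4 at (1,1)
Step 4: ant0:(2,1)->N->(1,1) | ant1:(3,4)->N->(2,4) | ant2:(1,1)->S->(2,1)
  grid max=5 at (1,1)
Final grid:
  0 0 0 0 0
  0 5 0 0 0
  0 4 0 0 1
  0 0 0 0 1
Max pheromone 5 at (1,1)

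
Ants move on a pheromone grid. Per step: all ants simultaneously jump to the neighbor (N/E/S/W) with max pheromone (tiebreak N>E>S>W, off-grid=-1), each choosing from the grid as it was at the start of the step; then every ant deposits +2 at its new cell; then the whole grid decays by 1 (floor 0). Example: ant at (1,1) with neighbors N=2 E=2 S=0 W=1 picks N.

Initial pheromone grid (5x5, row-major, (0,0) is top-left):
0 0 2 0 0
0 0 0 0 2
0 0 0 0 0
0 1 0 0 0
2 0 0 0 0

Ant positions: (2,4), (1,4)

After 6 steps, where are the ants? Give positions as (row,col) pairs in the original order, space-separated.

Step 1: ant0:(2,4)->N->(1,4) | ant1:(1,4)->N->(0,4)
  grid max=3 at (1,4)
Step 2: ant0:(1,4)->N->(0,4) | ant1:(0,4)->S->(1,4)
  grid max=4 at (1,4)
Step 3: ant0:(0,4)->S->(1,4) | ant1:(1,4)->N->(0,4)
  grid max=5 at (1,4)
Step 4: ant0:(1,4)->N->(0,4) | ant1:(0,4)->S->(1,4)
  grid max=6 at (1,4)
Step 5: ant0:(0,4)->S->(1,4) | ant1:(1,4)->N->(0,4)
  grid max=7 at (1,4)
Step 6: ant0:(1,4)->N->(0,4) | ant1:(0,4)->S->(1,4)
  grid max=8 at (1,4)

(0,4) (1,4)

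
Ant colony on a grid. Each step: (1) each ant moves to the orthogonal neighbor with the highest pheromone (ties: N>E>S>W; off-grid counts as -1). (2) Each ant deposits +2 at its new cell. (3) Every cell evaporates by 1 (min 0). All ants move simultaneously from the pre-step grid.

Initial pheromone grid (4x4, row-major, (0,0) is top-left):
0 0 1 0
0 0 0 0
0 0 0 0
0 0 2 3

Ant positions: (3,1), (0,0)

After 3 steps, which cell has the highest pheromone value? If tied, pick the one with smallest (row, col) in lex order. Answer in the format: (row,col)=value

Answer: (3,2)=3

Derivation:
Step 1: ant0:(3,1)->E->(3,2) | ant1:(0,0)->E->(0,1)
  grid max=3 at (3,2)
Step 2: ant0:(3,2)->E->(3,3) | ant1:(0,1)->E->(0,2)
  grid max=3 at (3,3)
Step 3: ant0:(3,3)->W->(3,2) | ant1:(0,2)->E->(0,3)
  grid max=3 at (3,2)
Final grid:
  0 0 0 1
  0 0 0 0
  0 0 0 0
  0 0 3 2
Max pheromone 3 at (3,2)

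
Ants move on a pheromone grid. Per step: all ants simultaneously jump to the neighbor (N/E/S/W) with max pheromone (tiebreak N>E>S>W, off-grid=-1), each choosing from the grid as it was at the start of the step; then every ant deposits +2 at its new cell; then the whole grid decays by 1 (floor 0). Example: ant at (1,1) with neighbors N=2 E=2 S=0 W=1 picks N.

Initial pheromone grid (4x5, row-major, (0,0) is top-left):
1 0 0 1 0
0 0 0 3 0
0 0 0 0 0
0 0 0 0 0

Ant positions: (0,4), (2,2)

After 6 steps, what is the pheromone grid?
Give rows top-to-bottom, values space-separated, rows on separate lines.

After step 1: ants at (0,3),(1,2)
  0 0 0 2 0
  0 0 1 2 0
  0 0 0 0 0
  0 0 0 0 0
After step 2: ants at (1,3),(1,3)
  0 0 0 1 0
  0 0 0 5 0
  0 0 0 0 0
  0 0 0 0 0
After step 3: ants at (0,3),(0,3)
  0 0 0 4 0
  0 0 0 4 0
  0 0 0 0 0
  0 0 0 0 0
After step 4: ants at (1,3),(1,3)
  0 0 0 3 0
  0 0 0 7 0
  0 0 0 0 0
  0 0 0 0 0
After step 5: ants at (0,3),(0,3)
  0 0 0 6 0
  0 0 0 6 0
  0 0 0 0 0
  0 0 0 0 0
After step 6: ants at (1,3),(1,3)
  0 0 0 5 0
  0 0 0 9 0
  0 0 0 0 0
  0 0 0 0 0

0 0 0 5 0
0 0 0 9 0
0 0 0 0 0
0 0 0 0 0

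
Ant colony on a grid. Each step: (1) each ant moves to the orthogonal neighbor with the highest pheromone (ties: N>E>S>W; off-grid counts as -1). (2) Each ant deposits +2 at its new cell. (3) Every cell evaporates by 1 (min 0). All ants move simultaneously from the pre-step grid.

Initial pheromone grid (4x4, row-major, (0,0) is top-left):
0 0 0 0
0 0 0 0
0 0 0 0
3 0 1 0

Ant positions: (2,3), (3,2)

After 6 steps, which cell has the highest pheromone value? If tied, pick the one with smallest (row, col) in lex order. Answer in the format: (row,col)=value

Step 1: ant0:(2,3)->N->(1,3) | ant1:(3,2)->N->(2,2)
  grid max=2 at (3,0)
Step 2: ant0:(1,3)->N->(0,3) | ant1:(2,2)->N->(1,2)
  grid max=1 at (0,3)
Step 3: ant0:(0,3)->S->(1,3) | ant1:(1,2)->N->(0,2)
  grid max=1 at (0,2)
Step 4: ant0:(1,3)->N->(0,3) | ant1:(0,2)->E->(0,3)
  grid max=3 at (0,3)
Step 5: ant0:(0,3)->S->(1,3) | ant1:(0,3)->S->(1,3)
  grid max=3 at (1,3)
Step 6: ant0:(1,3)->N->(0,3) | ant1:(1,3)->N->(0,3)
  grid max=5 at (0,3)
Final grid:
  0 0 0 5
  0 0 0 2
  0 0 0 0
  0 0 0 0
Max pheromone 5 at (0,3)

Answer: (0,3)=5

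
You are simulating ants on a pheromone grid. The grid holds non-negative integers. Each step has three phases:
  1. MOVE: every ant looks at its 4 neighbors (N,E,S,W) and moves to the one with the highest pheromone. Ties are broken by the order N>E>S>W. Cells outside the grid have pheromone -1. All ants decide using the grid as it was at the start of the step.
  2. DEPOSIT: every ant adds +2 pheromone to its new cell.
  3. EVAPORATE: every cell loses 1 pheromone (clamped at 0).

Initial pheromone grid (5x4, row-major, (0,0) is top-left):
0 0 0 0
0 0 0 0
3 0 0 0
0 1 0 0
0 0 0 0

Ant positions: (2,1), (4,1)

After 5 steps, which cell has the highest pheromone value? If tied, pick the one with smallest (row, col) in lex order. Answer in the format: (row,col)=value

Answer: (2,0)=8

Derivation:
Step 1: ant0:(2,1)->W->(2,0) | ant1:(4,1)->N->(3,1)
  grid max=4 at (2,0)
Step 2: ant0:(2,0)->N->(1,0) | ant1:(3,1)->N->(2,1)
  grid max=3 at (2,0)
Step 3: ant0:(1,0)->S->(2,0) | ant1:(2,1)->W->(2,0)
  grid max=6 at (2,0)
Step 4: ant0:(2,0)->N->(1,0) | ant1:(2,0)->N->(1,0)
  grid max=5 at (2,0)
Step 5: ant0:(1,0)->S->(2,0) | ant1:(1,0)->S->(2,0)
  grid max=8 at (2,0)
Final grid:
  0 0 0 0
  2 0 0 0
  8 0 0 0
  0 0 0 0
  0 0 0 0
Max pheromone 8 at (2,0)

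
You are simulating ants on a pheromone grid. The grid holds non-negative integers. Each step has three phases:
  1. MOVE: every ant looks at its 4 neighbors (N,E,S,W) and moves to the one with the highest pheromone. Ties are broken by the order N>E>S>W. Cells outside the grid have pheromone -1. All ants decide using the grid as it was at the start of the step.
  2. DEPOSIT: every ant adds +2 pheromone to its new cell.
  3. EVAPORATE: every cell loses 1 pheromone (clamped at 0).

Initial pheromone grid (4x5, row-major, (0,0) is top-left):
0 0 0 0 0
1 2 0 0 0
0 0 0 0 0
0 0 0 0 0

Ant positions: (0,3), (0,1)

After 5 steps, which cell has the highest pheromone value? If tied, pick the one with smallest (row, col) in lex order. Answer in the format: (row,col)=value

Step 1: ant0:(0,3)->E->(0,4) | ant1:(0,1)->S->(1,1)
  grid max=3 at (1,1)
Step 2: ant0:(0,4)->S->(1,4) | ant1:(1,1)->N->(0,1)
  grid max=2 at (1,1)
Step 3: ant0:(1,4)->N->(0,4) | ant1:(0,1)->S->(1,1)
  grid max=3 at (1,1)
Step 4: ant0:(0,4)->S->(1,4) | ant1:(1,1)->N->(0,1)
  grid max=2 at (1,1)
Step 5: ant0:(1,4)->N->(0,4) | ant1:(0,1)->S->(1,1)
  grid max=3 at (1,1)
Final grid:
  0 0 0 0 1
  0 3 0 0 0
  0 0 0 0 0
  0 0 0 0 0
Max pheromone 3 at (1,1)

Answer: (1,1)=3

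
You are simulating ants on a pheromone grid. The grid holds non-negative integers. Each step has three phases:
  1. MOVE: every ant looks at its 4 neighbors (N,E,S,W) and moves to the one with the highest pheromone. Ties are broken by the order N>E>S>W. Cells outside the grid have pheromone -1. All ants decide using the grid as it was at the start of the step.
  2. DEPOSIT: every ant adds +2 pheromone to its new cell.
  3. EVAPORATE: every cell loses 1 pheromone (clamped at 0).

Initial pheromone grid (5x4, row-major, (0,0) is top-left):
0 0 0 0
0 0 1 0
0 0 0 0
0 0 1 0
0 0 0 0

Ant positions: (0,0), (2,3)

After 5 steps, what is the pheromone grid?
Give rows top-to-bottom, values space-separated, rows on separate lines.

After step 1: ants at (0,1),(1,3)
  0 1 0 0
  0 0 0 1
  0 0 0 0
  0 0 0 0
  0 0 0 0
After step 2: ants at (0,2),(0,3)
  0 0 1 1
  0 0 0 0
  0 0 0 0
  0 0 0 0
  0 0 0 0
After step 3: ants at (0,3),(0,2)
  0 0 2 2
  0 0 0 0
  0 0 0 0
  0 0 0 0
  0 0 0 0
After step 4: ants at (0,2),(0,3)
  0 0 3 3
  0 0 0 0
  0 0 0 0
  0 0 0 0
  0 0 0 0
After step 5: ants at (0,3),(0,2)
  0 0 4 4
  0 0 0 0
  0 0 0 0
  0 0 0 0
  0 0 0 0

0 0 4 4
0 0 0 0
0 0 0 0
0 0 0 0
0 0 0 0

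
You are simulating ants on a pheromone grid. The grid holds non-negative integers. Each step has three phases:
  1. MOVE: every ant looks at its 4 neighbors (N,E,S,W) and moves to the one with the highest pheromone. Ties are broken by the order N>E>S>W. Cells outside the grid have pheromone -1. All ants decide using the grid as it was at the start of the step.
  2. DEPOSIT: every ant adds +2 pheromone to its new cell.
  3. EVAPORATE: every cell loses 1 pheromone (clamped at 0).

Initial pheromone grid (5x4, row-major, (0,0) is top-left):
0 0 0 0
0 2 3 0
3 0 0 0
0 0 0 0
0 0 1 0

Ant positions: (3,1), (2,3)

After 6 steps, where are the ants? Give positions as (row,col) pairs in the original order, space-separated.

Step 1: ant0:(3,1)->N->(2,1) | ant1:(2,3)->N->(1,3)
  grid max=2 at (1,2)
Step 2: ant0:(2,1)->W->(2,0) | ant1:(1,3)->W->(1,2)
  grid max=3 at (1,2)
Step 3: ant0:(2,0)->N->(1,0) | ant1:(1,2)->N->(0,2)
  grid max=2 at (1,2)
Step 4: ant0:(1,0)->S->(2,0) | ant1:(0,2)->S->(1,2)
  grid max=3 at (1,2)
Step 5: ant0:(2,0)->N->(1,0) | ant1:(1,2)->N->(0,2)
  grid max=2 at (1,2)
Step 6: ant0:(1,0)->S->(2,0) | ant1:(0,2)->S->(1,2)
  grid max=3 at (1,2)

(2,0) (1,2)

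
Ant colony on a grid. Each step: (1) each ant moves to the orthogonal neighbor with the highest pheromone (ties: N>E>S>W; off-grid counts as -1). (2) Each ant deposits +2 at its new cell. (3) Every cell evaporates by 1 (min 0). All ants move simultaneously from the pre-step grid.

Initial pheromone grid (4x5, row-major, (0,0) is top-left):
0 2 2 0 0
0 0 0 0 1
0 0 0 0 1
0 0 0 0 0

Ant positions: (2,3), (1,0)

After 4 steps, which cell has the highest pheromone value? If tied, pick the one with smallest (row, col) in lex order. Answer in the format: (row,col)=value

Answer: (0,1)=2

Derivation:
Step 1: ant0:(2,3)->E->(2,4) | ant1:(1,0)->N->(0,0)
  grid max=2 at (2,4)
Step 2: ant0:(2,4)->N->(1,4) | ant1:(0,0)->E->(0,1)
  grid max=2 at (0,1)
Step 3: ant0:(1,4)->S->(2,4) | ant1:(0,1)->E->(0,2)
  grid max=2 at (2,4)
Step 4: ant0:(2,4)->N->(1,4) | ant1:(0,2)->W->(0,1)
  grid max=2 at (0,1)
Final grid:
  0 2 0 0 0
  0 0 0 0 1
  0 0 0 0 1
  0 0 0 0 0
Max pheromone 2 at (0,1)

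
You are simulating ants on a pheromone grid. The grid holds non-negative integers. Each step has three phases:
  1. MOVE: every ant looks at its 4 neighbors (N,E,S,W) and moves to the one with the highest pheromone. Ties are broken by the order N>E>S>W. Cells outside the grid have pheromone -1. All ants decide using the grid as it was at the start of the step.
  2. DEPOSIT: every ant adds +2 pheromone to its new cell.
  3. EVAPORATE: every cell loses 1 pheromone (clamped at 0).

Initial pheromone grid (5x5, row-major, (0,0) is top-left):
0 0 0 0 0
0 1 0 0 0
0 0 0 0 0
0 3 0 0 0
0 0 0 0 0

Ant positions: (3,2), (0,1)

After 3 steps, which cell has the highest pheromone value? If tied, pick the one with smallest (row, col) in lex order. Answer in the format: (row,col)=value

Step 1: ant0:(3,2)->W->(3,1) | ant1:(0,1)->S->(1,1)
  grid max=4 at (3,1)
Step 2: ant0:(3,1)->N->(2,1) | ant1:(1,1)->N->(0,1)
  grid max=3 at (3,1)
Step 3: ant0:(2,1)->S->(3,1) | ant1:(0,1)->S->(1,1)
  grid max=4 at (3,1)
Final grid:
  0 0 0 0 0
  0 2 0 0 0
  0 0 0 0 0
  0 4 0 0 0
  0 0 0 0 0
Max pheromone 4 at (3,1)

Answer: (3,1)=4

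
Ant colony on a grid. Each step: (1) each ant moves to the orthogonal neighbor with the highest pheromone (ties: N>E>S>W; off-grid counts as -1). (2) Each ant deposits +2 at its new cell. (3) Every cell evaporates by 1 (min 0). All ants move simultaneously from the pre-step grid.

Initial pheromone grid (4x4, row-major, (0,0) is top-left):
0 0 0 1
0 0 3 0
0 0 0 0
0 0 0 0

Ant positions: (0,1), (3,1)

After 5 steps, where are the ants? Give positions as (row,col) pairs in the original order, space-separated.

Step 1: ant0:(0,1)->E->(0,2) | ant1:(3,1)->N->(2,1)
  grid max=2 at (1,2)
Step 2: ant0:(0,2)->S->(1,2) | ant1:(2,1)->N->(1,1)
  grid max=3 at (1,2)
Step 3: ant0:(1,2)->W->(1,1) | ant1:(1,1)->E->(1,2)
  grid max=4 at (1,2)
Step 4: ant0:(1,1)->E->(1,2) | ant1:(1,2)->W->(1,1)
  grid max=5 at (1,2)
Step 5: ant0:(1,2)->W->(1,1) | ant1:(1,1)->E->(1,2)
  grid max=6 at (1,2)

(1,1) (1,2)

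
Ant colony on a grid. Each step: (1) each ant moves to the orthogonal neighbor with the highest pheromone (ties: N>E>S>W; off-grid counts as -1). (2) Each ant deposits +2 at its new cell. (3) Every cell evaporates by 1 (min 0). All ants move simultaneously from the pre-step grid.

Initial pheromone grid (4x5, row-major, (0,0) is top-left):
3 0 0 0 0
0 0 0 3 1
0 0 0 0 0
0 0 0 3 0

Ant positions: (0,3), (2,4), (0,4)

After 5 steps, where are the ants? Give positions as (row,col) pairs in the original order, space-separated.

Step 1: ant0:(0,3)->S->(1,3) | ant1:(2,4)->N->(1,4) | ant2:(0,4)->S->(1,4)
  grid max=4 at (1,3)
Step 2: ant0:(1,3)->E->(1,4) | ant1:(1,4)->W->(1,3) | ant2:(1,4)->W->(1,3)
  grid max=7 at (1,3)
Step 3: ant0:(1,4)->W->(1,3) | ant1:(1,3)->E->(1,4) | ant2:(1,3)->E->(1,4)
  grid max=8 at (1,3)
Step 4: ant0:(1,3)->E->(1,4) | ant1:(1,4)->W->(1,3) | ant2:(1,4)->W->(1,3)
  grid max=11 at (1,3)
Step 5: ant0:(1,4)->W->(1,3) | ant1:(1,3)->E->(1,4) | ant2:(1,3)->E->(1,4)
  grid max=12 at (1,3)

(1,3) (1,4) (1,4)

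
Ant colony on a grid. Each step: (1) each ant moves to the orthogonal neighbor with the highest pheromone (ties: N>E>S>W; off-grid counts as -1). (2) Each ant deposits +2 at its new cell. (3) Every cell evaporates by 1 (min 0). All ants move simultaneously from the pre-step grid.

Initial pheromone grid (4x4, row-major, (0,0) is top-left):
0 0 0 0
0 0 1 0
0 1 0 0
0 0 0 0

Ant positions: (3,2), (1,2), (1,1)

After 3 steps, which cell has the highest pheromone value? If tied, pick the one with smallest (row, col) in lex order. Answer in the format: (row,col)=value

Answer: (1,2)=6

Derivation:
Step 1: ant0:(3,2)->N->(2,2) | ant1:(1,2)->N->(0,2) | ant2:(1,1)->E->(1,2)
  grid max=2 at (1,2)
Step 2: ant0:(2,2)->N->(1,2) | ant1:(0,2)->S->(1,2) | ant2:(1,2)->N->(0,2)
  grid max=5 at (1,2)
Step 3: ant0:(1,2)->N->(0,2) | ant1:(1,2)->N->(0,2) | ant2:(0,2)->S->(1,2)
  grid max=6 at (1,2)
Final grid:
  0 0 5 0
  0 0 6 0
  0 0 0 0
  0 0 0 0
Max pheromone 6 at (1,2)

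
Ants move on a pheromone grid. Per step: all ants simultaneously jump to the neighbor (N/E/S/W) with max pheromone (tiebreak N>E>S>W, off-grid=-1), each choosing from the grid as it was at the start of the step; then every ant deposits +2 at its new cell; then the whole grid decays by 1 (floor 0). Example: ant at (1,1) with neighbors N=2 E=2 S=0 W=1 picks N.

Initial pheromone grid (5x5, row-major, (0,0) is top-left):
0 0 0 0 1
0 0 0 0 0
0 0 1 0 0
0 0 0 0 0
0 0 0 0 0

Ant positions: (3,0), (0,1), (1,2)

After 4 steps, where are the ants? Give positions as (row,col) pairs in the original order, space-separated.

Step 1: ant0:(3,0)->N->(2,0) | ant1:(0,1)->E->(0,2) | ant2:(1,2)->S->(2,2)
  grid max=2 at (2,2)
Step 2: ant0:(2,0)->N->(1,0) | ant1:(0,2)->E->(0,3) | ant2:(2,2)->N->(1,2)
  grid max=1 at (0,3)
Step 3: ant0:(1,0)->N->(0,0) | ant1:(0,3)->E->(0,4) | ant2:(1,2)->S->(2,2)
  grid max=2 at (2,2)
Step 4: ant0:(0,0)->E->(0,1) | ant1:(0,4)->S->(1,4) | ant2:(2,2)->N->(1,2)
  grid max=1 at (0,1)

(0,1) (1,4) (1,2)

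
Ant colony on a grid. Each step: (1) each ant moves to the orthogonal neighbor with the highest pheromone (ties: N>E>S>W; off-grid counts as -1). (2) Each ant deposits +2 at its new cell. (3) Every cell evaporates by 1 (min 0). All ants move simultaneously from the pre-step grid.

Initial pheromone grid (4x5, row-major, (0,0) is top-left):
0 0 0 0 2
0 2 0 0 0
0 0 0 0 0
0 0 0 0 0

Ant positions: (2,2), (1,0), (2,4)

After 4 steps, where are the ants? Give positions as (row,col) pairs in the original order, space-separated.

Step 1: ant0:(2,2)->N->(1,2) | ant1:(1,0)->E->(1,1) | ant2:(2,4)->N->(1,4)
  grid max=3 at (1,1)
Step 2: ant0:(1,2)->W->(1,1) | ant1:(1,1)->E->(1,2) | ant2:(1,4)->N->(0,4)
  grid max=4 at (1,1)
Step 3: ant0:(1,1)->E->(1,2) | ant1:(1,2)->W->(1,1) | ant2:(0,4)->S->(1,4)
  grid max=5 at (1,1)
Step 4: ant0:(1,2)->W->(1,1) | ant1:(1,1)->E->(1,2) | ant2:(1,4)->N->(0,4)
  grid max=6 at (1,1)

(1,1) (1,2) (0,4)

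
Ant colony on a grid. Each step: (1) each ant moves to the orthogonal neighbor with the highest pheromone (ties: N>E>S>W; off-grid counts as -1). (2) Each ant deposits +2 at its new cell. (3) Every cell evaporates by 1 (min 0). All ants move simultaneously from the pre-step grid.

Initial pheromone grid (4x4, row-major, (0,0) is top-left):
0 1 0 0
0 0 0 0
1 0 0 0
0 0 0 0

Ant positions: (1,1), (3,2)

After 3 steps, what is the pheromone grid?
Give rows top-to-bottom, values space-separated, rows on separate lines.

After step 1: ants at (0,1),(2,2)
  0 2 0 0
  0 0 0 0
  0 0 1 0
  0 0 0 0
After step 2: ants at (0,2),(1,2)
  0 1 1 0
  0 0 1 0
  0 0 0 0
  0 0 0 0
After step 3: ants at (1,2),(0,2)
  0 0 2 0
  0 0 2 0
  0 0 0 0
  0 0 0 0

0 0 2 0
0 0 2 0
0 0 0 0
0 0 0 0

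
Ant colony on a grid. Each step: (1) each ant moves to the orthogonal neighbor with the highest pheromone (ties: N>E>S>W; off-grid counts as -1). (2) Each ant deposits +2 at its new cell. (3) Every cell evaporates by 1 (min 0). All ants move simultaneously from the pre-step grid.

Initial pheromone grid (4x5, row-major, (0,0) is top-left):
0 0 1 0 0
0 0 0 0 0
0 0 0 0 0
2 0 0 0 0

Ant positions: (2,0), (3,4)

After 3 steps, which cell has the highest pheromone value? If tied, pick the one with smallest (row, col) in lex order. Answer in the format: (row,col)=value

Step 1: ant0:(2,0)->S->(3,0) | ant1:(3,4)->N->(2,4)
  grid max=3 at (3,0)
Step 2: ant0:(3,0)->N->(2,0) | ant1:(2,4)->N->(1,4)
  grid max=2 at (3,0)
Step 3: ant0:(2,0)->S->(3,0) | ant1:(1,4)->N->(0,4)
  grid max=3 at (3,0)
Final grid:
  0 0 0 0 1
  0 0 0 0 0
  0 0 0 0 0
  3 0 0 0 0
Max pheromone 3 at (3,0)

Answer: (3,0)=3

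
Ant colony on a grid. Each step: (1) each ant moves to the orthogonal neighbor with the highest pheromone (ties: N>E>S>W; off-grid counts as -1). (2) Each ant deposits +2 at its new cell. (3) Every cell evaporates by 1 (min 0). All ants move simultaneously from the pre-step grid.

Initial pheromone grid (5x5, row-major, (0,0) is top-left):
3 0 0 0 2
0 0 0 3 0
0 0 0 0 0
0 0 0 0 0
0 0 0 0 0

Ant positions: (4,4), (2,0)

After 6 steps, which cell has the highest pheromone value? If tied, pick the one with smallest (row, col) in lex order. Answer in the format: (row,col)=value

Step 1: ant0:(4,4)->N->(3,4) | ant1:(2,0)->N->(1,0)
  grid max=2 at (0,0)
Step 2: ant0:(3,4)->N->(2,4) | ant1:(1,0)->N->(0,0)
  grid max=3 at (0,0)
Step 3: ant0:(2,4)->N->(1,4) | ant1:(0,0)->E->(0,1)
  grid max=2 at (0,0)
Step 4: ant0:(1,4)->N->(0,4) | ant1:(0,1)->W->(0,0)
  grid max=3 at (0,0)
Step 5: ant0:(0,4)->S->(1,4) | ant1:(0,0)->E->(0,1)
  grid max=2 at (0,0)
Step 6: ant0:(1,4)->N->(0,4) | ant1:(0,1)->W->(0,0)
  grid max=3 at (0,0)
Final grid:
  3 0 0 0 1
  0 0 0 0 0
  0 0 0 0 0
  0 0 0 0 0
  0 0 0 0 0
Max pheromone 3 at (0,0)

Answer: (0,0)=3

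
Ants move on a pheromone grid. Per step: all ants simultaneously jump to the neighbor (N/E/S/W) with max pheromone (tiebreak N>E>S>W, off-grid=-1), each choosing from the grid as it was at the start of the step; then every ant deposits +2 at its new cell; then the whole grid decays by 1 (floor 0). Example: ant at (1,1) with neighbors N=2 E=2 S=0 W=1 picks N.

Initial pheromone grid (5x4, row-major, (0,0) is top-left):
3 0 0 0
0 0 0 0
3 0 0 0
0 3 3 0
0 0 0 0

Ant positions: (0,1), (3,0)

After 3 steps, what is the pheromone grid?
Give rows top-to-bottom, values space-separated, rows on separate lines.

After step 1: ants at (0,0),(2,0)
  4 0 0 0
  0 0 0 0
  4 0 0 0
  0 2 2 0
  0 0 0 0
After step 2: ants at (0,1),(1,0)
  3 1 0 0
  1 0 0 0
  3 0 0 0
  0 1 1 0
  0 0 0 0
After step 3: ants at (0,0),(0,0)
  6 0 0 0
  0 0 0 0
  2 0 0 0
  0 0 0 0
  0 0 0 0

6 0 0 0
0 0 0 0
2 0 0 0
0 0 0 0
0 0 0 0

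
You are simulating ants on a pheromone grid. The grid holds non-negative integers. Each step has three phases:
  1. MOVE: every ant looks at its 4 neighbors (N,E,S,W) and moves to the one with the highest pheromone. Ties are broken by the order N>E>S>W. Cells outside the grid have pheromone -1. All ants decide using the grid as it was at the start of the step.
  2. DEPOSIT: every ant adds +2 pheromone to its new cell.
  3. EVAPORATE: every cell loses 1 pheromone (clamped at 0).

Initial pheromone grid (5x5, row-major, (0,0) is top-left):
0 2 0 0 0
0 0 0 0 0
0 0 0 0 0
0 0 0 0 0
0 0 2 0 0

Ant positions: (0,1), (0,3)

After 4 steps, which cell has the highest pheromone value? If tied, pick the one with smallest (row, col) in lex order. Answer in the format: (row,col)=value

Answer: (0,1)=2

Derivation:
Step 1: ant0:(0,1)->E->(0,2) | ant1:(0,3)->E->(0,4)
  grid max=1 at (0,1)
Step 2: ant0:(0,2)->W->(0,1) | ant1:(0,4)->S->(1,4)
  grid max=2 at (0,1)
Step 3: ant0:(0,1)->E->(0,2) | ant1:(1,4)->N->(0,4)
  grid max=1 at (0,1)
Step 4: ant0:(0,2)->W->(0,1) | ant1:(0,4)->S->(1,4)
  grid max=2 at (0,1)
Final grid:
  0 2 0 0 0
  0 0 0 0 1
  0 0 0 0 0
  0 0 0 0 0
  0 0 0 0 0
Max pheromone 2 at (0,1)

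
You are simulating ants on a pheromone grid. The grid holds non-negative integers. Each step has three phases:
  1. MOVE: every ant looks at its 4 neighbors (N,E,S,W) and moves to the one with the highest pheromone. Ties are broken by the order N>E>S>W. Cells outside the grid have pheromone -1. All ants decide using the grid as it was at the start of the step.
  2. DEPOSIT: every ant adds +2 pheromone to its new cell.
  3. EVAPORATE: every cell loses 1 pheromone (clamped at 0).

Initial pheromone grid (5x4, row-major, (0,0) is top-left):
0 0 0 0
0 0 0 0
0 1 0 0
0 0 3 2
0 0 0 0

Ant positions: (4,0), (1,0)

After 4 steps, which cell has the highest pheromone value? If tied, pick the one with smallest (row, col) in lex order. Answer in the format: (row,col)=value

Step 1: ant0:(4,0)->N->(3,0) | ant1:(1,0)->N->(0,0)
  grid max=2 at (3,2)
Step 2: ant0:(3,0)->N->(2,0) | ant1:(0,0)->E->(0,1)
  grid max=1 at (0,1)
Step 3: ant0:(2,0)->N->(1,0) | ant1:(0,1)->E->(0,2)
  grid max=1 at (0,2)
Step 4: ant0:(1,0)->N->(0,0) | ant1:(0,2)->E->(0,3)
  grid max=1 at (0,0)
Final grid:
  1 0 0 1
  0 0 0 0
  0 0 0 0
  0 0 0 0
  0 0 0 0
Max pheromone 1 at (0,0)

Answer: (0,0)=1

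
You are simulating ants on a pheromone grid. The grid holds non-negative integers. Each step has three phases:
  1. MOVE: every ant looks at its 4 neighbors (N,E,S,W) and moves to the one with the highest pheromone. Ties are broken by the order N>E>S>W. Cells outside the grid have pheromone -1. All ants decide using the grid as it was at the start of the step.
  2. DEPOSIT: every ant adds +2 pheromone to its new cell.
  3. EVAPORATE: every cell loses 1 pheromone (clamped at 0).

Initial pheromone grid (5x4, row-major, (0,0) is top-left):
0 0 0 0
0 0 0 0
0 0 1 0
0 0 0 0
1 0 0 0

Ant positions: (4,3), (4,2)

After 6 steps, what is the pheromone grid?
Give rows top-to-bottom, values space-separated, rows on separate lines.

After step 1: ants at (3,3),(3,2)
  0 0 0 0
  0 0 0 0
  0 0 0 0
  0 0 1 1
  0 0 0 0
After step 2: ants at (3,2),(3,3)
  0 0 0 0
  0 0 0 0
  0 0 0 0
  0 0 2 2
  0 0 0 0
After step 3: ants at (3,3),(3,2)
  0 0 0 0
  0 0 0 0
  0 0 0 0
  0 0 3 3
  0 0 0 0
After step 4: ants at (3,2),(3,3)
  0 0 0 0
  0 0 0 0
  0 0 0 0
  0 0 4 4
  0 0 0 0
After step 5: ants at (3,3),(3,2)
  0 0 0 0
  0 0 0 0
  0 0 0 0
  0 0 5 5
  0 0 0 0
After step 6: ants at (3,2),(3,3)
  0 0 0 0
  0 0 0 0
  0 0 0 0
  0 0 6 6
  0 0 0 0

0 0 0 0
0 0 0 0
0 0 0 0
0 0 6 6
0 0 0 0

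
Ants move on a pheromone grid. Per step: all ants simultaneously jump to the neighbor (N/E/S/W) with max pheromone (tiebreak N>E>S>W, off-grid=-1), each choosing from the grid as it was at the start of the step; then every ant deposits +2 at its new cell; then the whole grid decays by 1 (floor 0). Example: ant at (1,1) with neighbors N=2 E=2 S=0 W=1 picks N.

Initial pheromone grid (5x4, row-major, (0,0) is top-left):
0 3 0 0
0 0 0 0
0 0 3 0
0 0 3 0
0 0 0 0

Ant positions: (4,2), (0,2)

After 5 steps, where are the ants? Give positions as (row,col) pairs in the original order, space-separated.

Step 1: ant0:(4,2)->N->(3,2) | ant1:(0,2)->W->(0,1)
  grid max=4 at (0,1)
Step 2: ant0:(3,2)->N->(2,2) | ant1:(0,1)->E->(0,2)
  grid max=3 at (0,1)
Step 3: ant0:(2,2)->S->(3,2) | ant1:(0,2)->W->(0,1)
  grid max=4 at (0,1)
Step 4: ant0:(3,2)->N->(2,2) | ant1:(0,1)->E->(0,2)
  grid max=3 at (0,1)
Step 5: ant0:(2,2)->S->(3,2) | ant1:(0,2)->W->(0,1)
  grid max=4 at (0,1)

(3,2) (0,1)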